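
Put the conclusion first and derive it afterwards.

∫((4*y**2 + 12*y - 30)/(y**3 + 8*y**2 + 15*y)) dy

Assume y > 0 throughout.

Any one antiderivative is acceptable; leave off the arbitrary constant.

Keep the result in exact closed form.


The answer is -2*log(y) + 5*log(y + 3) + log(y + 5).
Step 1. Decompose ∫((4*y**2 + 12*y - 30)/(y**3 + 8*y**2 + 15*y)) dy by partial fractions, (4*y**2 + 12*y - 30)/(y**3 + 8*y**2 + 15*y) = 1/(y + 5) + 5/(y + 3) - 2/y: now ∫(-2/y) dy + ∫(5/(y + 3)) dy + ∫(1/(y + 5)) dy.
Step 2. Evaluate the standard form [assuming y > -5]: now log(y + 5) + ∫(-2/y) dy + ∫(5/(y + 3)) dy.
Step 3. Evaluate the standard form [assuming y > -3]: now 5*log(y + 3) + log(y + 5) + ∫(-2/y) dy.
Step 4. Evaluate the standard form [assuming y > 0]: now -2*log(y) + 5*log(y + 3) + log(y + 5).
Answer: -2*log(y) + 5*log(y + 3) + log(y + 5).


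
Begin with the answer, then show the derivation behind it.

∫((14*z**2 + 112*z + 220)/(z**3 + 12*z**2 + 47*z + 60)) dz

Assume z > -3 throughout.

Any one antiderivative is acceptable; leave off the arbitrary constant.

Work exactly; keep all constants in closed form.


The answer is 5*log(z + 3) + 4*log(z + 4) + 5*log(z + 5).
Step 1. Decompose ∫((14*z**2 + 112*z + 220)/(z**3 + 12*z**2 + 47*z + 60)) dz by partial fractions, (14*z**2 + 112*z + 220)/(z**3 + 12*z**2 + 47*z + 60) = 5/(z + 5) + 4/(z + 4) + 5/(z + 3): now ∫(5/(z + 3)) dz + ∫(4/(z + 4)) dz + ∫(5/(z + 5)) dz.
Step 2. Evaluate the standard form [assuming z > -5]: now 5*log(z + 5) + ∫(5/(z + 3)) dz + ∫(4/(z + 4)) dz.
Step 3. Evaluate the standard form [assuming z > -4]: now 4*log(z + 4) + 5*log(z + 5) + ∫(5/(z + 3)) dz.
Step 4. Evaluate the standard form [assuming z > -3]: now 5*log(z + 3) + 4*log(z + 4) + 5*log(z + 5).
Answer: 5*log(z + 3) + 4*log(z + 4) + 5*log(z + 5).


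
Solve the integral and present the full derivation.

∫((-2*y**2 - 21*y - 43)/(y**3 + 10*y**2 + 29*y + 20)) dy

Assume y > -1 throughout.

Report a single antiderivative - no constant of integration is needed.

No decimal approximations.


Step 1. Decompose ∫((-2*y**2 - 21*y - 43)/(y**3 + 10*y**2 + 29*y + 20)) dy by partial fractions, (-2*y**2 - 21*y - 43)/(y**3 + 10*y**2 + 29*y + 20) = 3/(y + 5) - 3/(y + 4) - 2/(y + 1): now ∫(-2/(y + 1)) dy + ∫(-3/(y + 4)) dy + ∫(3/(y + 5)) dy.
Step 2. Evaluate the standard form [assuming y > -5]: now 3*log(y + 5) + ∫(-2/(y + 1)) dy + ∫(-3/(y + 4)) dy.
Step 3. Evaluate the standard form [assuming y > -1]: now -2*log(y + 1) + 3*log(y + 5) + ∫(-3/(y + 4)) dy.
Step 4. Evaluate the standard form [assuming y > -4]: now -2*log(y + 1) - 3*log(y + 4) + 3*log(y + 5).
Answer: -2*log(y + 1) - 3*log(y + 4) + 3*log(y + 5).


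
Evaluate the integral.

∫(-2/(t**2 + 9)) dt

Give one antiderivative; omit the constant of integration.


Answer: -2*atan(t/3)/3.


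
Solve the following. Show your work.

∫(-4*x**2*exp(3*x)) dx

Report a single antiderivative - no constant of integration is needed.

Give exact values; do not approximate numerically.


Step 1. Integrate ∫(-4*x**2*exp(3*x)) dx by parts with u = x**2, dv = (-4*exp(3*x)) dx, so v = -4*exp(3*x)/3: now -4*x**2*exp(3*x)/3 + ∫(8*x*exp(3*x)/3) dx.
Step 2. Integrate ∫(8*x*exp(3*x)/3) dx by parts with u = x, dv = (8*exp(3*x)/3) dx, so v = 8*exp(3*x)/9: now -4*x**2*exp(3*x)/3 + 8*x*exp(3*x)/9 + ∫(-8*exp(3*x)/9) dx.
Step 3. Evaluate the standard form: now -4*x**2*exp(3*x)/3 + 8*x*exp(3*x)/9 - 8*exp(3*x)/27.
Answer: -4*x**2*exp(3*x)/3 + 8*x*exp(3*x)/9 - 8*exp(3*x)/27.


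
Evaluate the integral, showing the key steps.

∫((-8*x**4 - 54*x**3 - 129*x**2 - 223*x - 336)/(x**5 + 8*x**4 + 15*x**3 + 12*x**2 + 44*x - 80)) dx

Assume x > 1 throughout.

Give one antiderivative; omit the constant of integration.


Step 1. Decompose ∫((-8*x**4 - 54*x**3 - 129*x**2 - 223*x - 336)/(x**5 + 8*x**4 + 15*x**3 + 12*x**2 + 44*x - 80)) dx by partial fractions, (-8*x**4 - 54*x**3 - 129*x**2 - 223*x - 336)/(x**5 + 8*x**4 + 15*x**3 + 12*x**2 + 44*x - 80) = -1/(x**2 + 4) - 4/(x + 5) + 1/(x + 4) - 5/(x - 1): now ∫(-5/(x - 1)) dx + ∫(1/(x + 4)) dx + ∫(-4/(x + 5)) dx + ∫(-1/(x**2 + 4)) dx.
Step 2. Evaluate the standard form [assuming x > -5]: now -4*log(x + 5) + ∫(-5/(x - 1)) dx + ∫(1/(x + 4)) dx + ∫(-1/(x**2 + 4)) dx.
Step 3. Evaluate the standard form [assuming x > 1]: now -5*log(x - 1) - 4*log(x + 5) + ∫(1/(x + 4)) dx + ∫(-1/(x**2 + 4)) dx.
Step 4. Evaluate the standard form [assuming x > -4]: now -5*log(x - 1) + log(x + 4) - 4*log(x + 5) + ∫(-1/(x**2 + 4)) dx.
Step 5. Evaluate the standard form: now -5*log(x - 1) + log(x + 4) - 4*log(x + 5) - atan(x/2)/2.
Answer: -5*log(x - 1) + log(x + 4) - 4*log(x + 5) - atan(x/2)/2.


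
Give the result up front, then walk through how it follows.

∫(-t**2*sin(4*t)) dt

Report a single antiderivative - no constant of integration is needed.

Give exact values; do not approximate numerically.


The answer is t**2*cos(4*t)/4 - t*sin(4*t)/8 - cos(4*t)/32.
Step 1. Integrate ∫(-t**2*sin(4*t)) dt by parts with u = t**2, dv = (-sin(4*t)) dt, so v = cos(4*t)/4: now t**2*cos(4*t)/4 + ∫(-t*cos(4*t)/2) dt.
Step 2. Integrate ∫(-t*cos(4*t)/2) dt by parts with u = t, dv = (-cos(4*t)/2) dt, so v = -sin(4*t)/8: now t**2*cos(4*t)/4 - t*sin(4*t)/8 + ∫(sin(4*t)/8) dt.
Step 3. Evaluate the standard form: now t**2*cos(4*t)/4 - t*sin(4*t)/8 - cos(4*t)/32.
Answer: t**2*cos(4*t)/4 - t*sin(4*t)/8 - cos(4*t)/32.


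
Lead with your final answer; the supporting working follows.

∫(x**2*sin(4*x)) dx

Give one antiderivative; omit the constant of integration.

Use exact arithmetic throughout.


The answer is -x**2*cos(4*x)/4 + x*sin(4*x)/8 + cos(4*x)/32.
Step 1. Integrate ∫(x**2*sin(4*x)) dx by parts with u = x**2, dv = (sin(4*x)) dx, so v = -cos(4*x)/4: now -x**2*cos(4*x)/4 + ∫(x*cos(4*x)/2) dx.
Step 2. Integrate ∫(x*cos(4*x)/2) dx by parts with u = x, dv = (cos(4*x)/2) dx, so v = sin(4*x)/8: now -x**2*cos(4*x)/4 + x*sin(4*x)/8 + ∫(-sin(4*x)/8) dx.
Step 3. Evaluate the standard form: now -x**2*cos(4*x)/4 + x*sin(4*x)/8 + cos(4*x)/32.
Answer: -x**2*cos(4*x)/4 + x*sin(4*x)/8 + cos(4*x)/32.


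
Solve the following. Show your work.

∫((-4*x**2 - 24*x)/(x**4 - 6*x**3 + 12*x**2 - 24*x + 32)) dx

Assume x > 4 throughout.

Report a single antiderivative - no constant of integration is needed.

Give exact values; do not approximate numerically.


Step 1. Decompose ∫((-4*x**2 - 24*x)/(x**4 - 6*x**3 + 12*x**2 - 24*x + 32)) dx by partial fractions, (-4*x**2 - 24*x)/(x**4 - 6*x**3 + 12*x**2 - 24*x + 32) = 4/(x**2 + 4) + 4/(x - 2) - 4/(x - 4): now ∫(-4/(x - 4)) dx + ∫(4/(x - 2)) dx + ∫(4/(x**2 + 4)) dx.
Step 2. Evaluate the standard form [assuming x > 2]: now 4*log(x - 2) + ∫(-4/(x - 4)) dx + ∫(4/(x**2 + 4)) dx.
Step 3. Evaluate the standard form [assuming x > 4]: now -4*log(x - 4) + 4*log(x - 2) + ∫(4/(x**2 + 4)) dx.
Step 4. Evaluate the standard form: now -4*log(x - 4) + 4*log(x - 2) + 2*atan(x/2).
Answer: -4*log(x - 4) + 4*log(x - 2) + 2*atan(x/2).


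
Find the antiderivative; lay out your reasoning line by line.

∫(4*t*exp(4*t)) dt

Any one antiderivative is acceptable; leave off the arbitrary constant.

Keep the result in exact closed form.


Step 1. Integrate ∫(4*t*exp(4*t)) dt by parts with u = t, dv = (4*exp(4*t)) dt, so v = exp(4*t): now t*exp(4*t) + ∫(-exp(4*t)) dt.
Step 2. Evaluate the standard form: now t*exp(4*t) - exp(4*t)/4.
Answer: t*exp(4*t) - exp(4*t)/4.


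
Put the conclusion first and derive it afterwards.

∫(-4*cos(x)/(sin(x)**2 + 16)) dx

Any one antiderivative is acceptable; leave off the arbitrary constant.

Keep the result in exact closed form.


The answer is -atan(sin(x)/4).
Step 1. Substitute u = sin(x), turning ∫(-4*cos(x)/(sin(x)**2 + 16)) dx into ∫(-4/(u**2 + 16)) du: now ∫(-4/(u**2 + 16)) du.
Step 2. Evaluate the standard form: now -atan(u/4).
Step 3. Substitute back u = sin(x): now -atan(sin(x)/4).
Answer: -atan(sin(x)/4).


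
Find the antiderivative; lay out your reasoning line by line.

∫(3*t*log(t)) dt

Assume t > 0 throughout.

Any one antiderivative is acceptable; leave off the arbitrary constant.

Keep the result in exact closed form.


Step 1. Integrate ∫(3*t*log(t)) dt by parts with u = log(t), dv = (3*t) dt, so v = 3*t**2/2 [assuming t > 0]: now 3*t**2*log(t)/2 + ∫(-3*t/2) dt.
Step 2. Evaluate the standard form: now 3*t**2*log(t)/2 - 3*t**2/4.
Answer: 3*t**2*log(t)/2 - 3*t**2/4.


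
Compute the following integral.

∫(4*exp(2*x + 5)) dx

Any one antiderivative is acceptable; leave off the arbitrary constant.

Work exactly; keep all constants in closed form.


Answer: 2*exp(2*x + 5).


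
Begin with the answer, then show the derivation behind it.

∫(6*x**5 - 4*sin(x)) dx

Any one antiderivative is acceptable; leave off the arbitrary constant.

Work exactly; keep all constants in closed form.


The answer is x**6 + 4*cos(x).
Step 1. Rewrite: now ∫(6*x**5) dx + ∫(-4*sin(x)) dx.
Step 2. Evaluate the standard form: now 4*cos(x) + ∫(6*x**5) dx.
Step 3. Evaluate the standard form: now x**6 + 4*cos(x).
Answer: x**6 + 4*cos(x).


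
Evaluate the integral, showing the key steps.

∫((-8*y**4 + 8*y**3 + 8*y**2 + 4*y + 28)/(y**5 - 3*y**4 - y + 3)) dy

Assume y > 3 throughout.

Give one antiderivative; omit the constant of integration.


Step 1. Decompose ∫((-8*y**4 + 8*y**3 + 8*y**2 + 4*y + 28)/(y**5 - 3*y**4 - y + 3)) dy by partial fractions, (-8*y**4 + 8*y**3 + 8*y**2 + 4*y + 28)/(y**5 - 3*y**4 - y + 3) = 2/(y**2 + 1) + 1/(y + 1) - 5/(y - 1) - 4/(y - 3): now ∫(-4/(y - 3)) dy + ∫(-5/(y - 1)) dy + ∫(1/(y + 1)) dy + ∫(2/(y**2 + 1)) dy.
Step 2. Evaluate the standard form [assuming y > 1]: now -5*log(y - 1) + ∫(-4/(y - 3)) dy + ∫(1/(y + 1)) dy + ∫(2/(y**2 + 1)) dy.
Step 3. Evaluate the standard form [assuming y > 3]: now -4*log(y - 3) - 5*log(y - 1) + ∫(1/(y + 1)) dy + ∫(2/(y**2 + 1)) dy.
Step 4. Evaluate the standard form [assuming y > -1]: now -4*log(y - 3) - 5*log(y - 1) + log(y + 1) + ∫(2/(y**2 + 1)) dy.
Step 5. Evaluate the standard form: now -4*log(y - 3) - 5*log(y - 1) + log(y + 1) + 2*atan(y).
Answer: -4*log(y - 3) - 5*log(y - 1) + log(y + 1) + 2*atan(y).


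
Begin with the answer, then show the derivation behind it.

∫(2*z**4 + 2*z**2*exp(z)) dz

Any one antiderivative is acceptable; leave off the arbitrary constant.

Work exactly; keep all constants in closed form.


The answer is 2*z**5/5 + 2*z**2*exp(z) - 4*z*exp(z) + 4*exp(z).
Step 1. Rewrite: now ∫(2*z**4) dz + ∫(2*z**2*exp(z)) dz.
Step 2. Integrate ∫(2*z**2*exp(z)) dz by parts with u = z**2, dv = (2*exp(z)) dz, so v = 2*exp(z): now 2*z**2*exp(z) + ∫(2*z**4) dz + ∫(-4*z*exp(z)) dz.
Step 3. Integrate ∫(-4*z*exp(z)) dz by parts with u = z, dv = (-4*exp(z)) dz, so v = -4*exp(z): now 2*z**2*exp(z) - 4*z*exp(z) + ∫(2*z**4) dz + ∫(4*exp(z)) dz.
Step 4. Evaluate the standard form: now 2*z**2*exp(z) - 4*z*exp(z) + 4*exp(z) + ∫(2*z**4) dz.
Step 5. Evaluate the standard form: now 2*z**5/5 + 2*z**2*exp(z) - 4*z*exp(z) + 4*exp(z).
Answer: 2*z**5/5 + 2*z**2*exp(z) - 4*z*exp(z) + 4*exp(z).


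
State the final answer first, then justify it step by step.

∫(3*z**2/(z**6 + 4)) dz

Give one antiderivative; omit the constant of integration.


The answer is atan(z**3/2)/2.
Step 1. Substitute u = z**3, turning ∫(3*z**2/(z**6 + 4)) dz into ∫(1/(u**2 + 4)) du: now ∫(1/(u**2 + 4)) du.
Step 2. Evaluate the standard form: now atan(u/2)/2.
Step 3. Substitute back u = z**3: now atan(z**3/2)/2.
Answer: atan(z**3/2)/2.


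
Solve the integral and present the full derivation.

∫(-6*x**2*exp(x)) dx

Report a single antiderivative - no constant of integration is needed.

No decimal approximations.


Step 1. Integrate ∫(-6*x**2*exp(x)) dx by parts with u = x**2, dv = (-6*exp(x)) dx, so v = -6*exp(x): now -6*x**2*exp(x) + ∫(12*x*exp(x)) dx.
Step 2. Integrate ∫(12*x*exp(x)) dx by parts with u = x, dv = (12*exp(x)) dx, so v = 12*exp(x): now -6*x**2*exp(x) + 12*x*exp(x) + ∫(-12*exp(x)) dx.
Step 3. Evaluate the standard form: now -6*x**2*exp(x) + 12*x*exp(x) - 12*exp(x).
Answer: -6*x**2*exp(x) + 12*x*exp(x) - 12*exp(x).


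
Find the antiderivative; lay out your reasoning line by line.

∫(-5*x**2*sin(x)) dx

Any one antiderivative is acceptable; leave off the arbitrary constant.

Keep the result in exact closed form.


Step 1. Integrate ∫(-5*x**2*sin(x)) dx by parts with u = x**2, dv = (-5*sin(x)) dx, so v = 5*cos(x): now 5*x**2*cos(x) + ∫(-10*x*cos(x)) dx.
Step 2. Integrate ∫(-10*x*cos(x)) dx by parts with u = x, dv = (-10*cos(x)) dx, so v = -10*sin(x): now 5*x**2*cos(x) - 10*x*sin(x) + ∫(10*sin(x)) dx.
Step 3. Evaluate the standard form: now 5*x**2*cos(x) - 10*x*sin(x) - 10*cos(x).
Answer: 5*x**2*cos(x) - 10*x*sin(x) - 10*cos(x).


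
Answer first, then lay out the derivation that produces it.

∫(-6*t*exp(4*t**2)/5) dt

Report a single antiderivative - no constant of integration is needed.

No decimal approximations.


The answer is -3*exp(4*t**2)/20.
Step 1. Substitute u = t**2, turning ∫(-6*t*exp(4*t**2)/5) dt into ∫(-3*exp(4*u)/5) du: now ∫(-3*exp(4*u)/5) du.
Step 2. Evaluate the standard form: now -3*exp(4*u)/20.
Step 3. Substitute back u = t**2: now -3*exp(4*t**2)/20.
Answer: -3*exp(4*t**2)/20.


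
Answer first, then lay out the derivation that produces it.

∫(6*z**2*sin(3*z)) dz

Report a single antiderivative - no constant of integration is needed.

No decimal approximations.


The answer is -2*z**2*cos(3*z) + 4*z*sin(3*z)/3 + 4*cos(3*z)/9.
Step 1. Integrate ∫(6*z**2*sin(3*z)) dz by parts with u = z**2, dv = (6*sin(3*z)) dz, so v = -2*cos(3*z): now -2*z**2*cos(3*z) + ∫(4*z*cos(3*z)) dz.
Step 2. Integrate ∫(4*z*cos(3*z)) dz by parts with u = z, dv = (4*cos(3*z)) dz, so v = 4*sin(3*z)/3: now -2*z**2*cos(3*z) + 4*z*sin(3*z)/3 + ∫(-4*sin(3*z)/3) dz.
Step 3. Evaluate the standard form: now -2*z**2*cos(3*z) + 4*z*sin(3*z)/3 + 4*cos(3*z)/9.
Answer: -2*z**2*cos(3*z) + 4*z*sin(3*z)/3 + 4*cos(3*z)/9.


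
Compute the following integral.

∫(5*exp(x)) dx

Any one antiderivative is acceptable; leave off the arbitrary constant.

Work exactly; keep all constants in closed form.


Answer: 5*exp(x).


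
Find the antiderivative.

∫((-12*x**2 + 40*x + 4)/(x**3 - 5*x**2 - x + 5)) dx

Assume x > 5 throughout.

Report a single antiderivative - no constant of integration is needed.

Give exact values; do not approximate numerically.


Answer: -4*log(x - 5) - 4*log(x - 1) - 4*log(x + 1).


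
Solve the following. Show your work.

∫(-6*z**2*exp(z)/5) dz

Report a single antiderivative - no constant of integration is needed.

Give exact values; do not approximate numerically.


Step 1. Integrate ∫(-6*z**2*exp(z)/5) dz by parts with u = z**2, dv = (-6*exp(z)/5) dz, so v = -6*exp(z)/5: now -6*z**2*exp(z)/5 + ∫(12*z*exp(z)/5) dz.
Step 2. Integrate ∫(12*z*exp(z)/5) dz by parts with u = z, dv = (12*exp(z)/5) dz, so v = 12*exp(z)/5: now -6*z**2*exp(z)/5 + 12*z*exp(z)/5 + ∫(-12*exp(z)/5) dz.
Step 3. Evaluate the standard form: now -6*z**2*exp(z)/5 + 12*z*exp(z)/5 - 12*exp(z)/5.
Answer: -6*z**2*exp(z)/5 + 12*z*exp(z)/5 - 12*exp(z)/5.


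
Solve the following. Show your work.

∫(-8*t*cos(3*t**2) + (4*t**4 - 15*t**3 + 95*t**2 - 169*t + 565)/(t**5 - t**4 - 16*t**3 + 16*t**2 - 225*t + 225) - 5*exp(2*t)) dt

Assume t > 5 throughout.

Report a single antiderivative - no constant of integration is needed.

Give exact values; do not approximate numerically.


Step 1. Rewrite: now ∫(-8*t*cos(3*t**2)) dt + ∫((4*t**4 - 15*t**3 + 95*t**2 - 169*t + 565)/(t**5 - t**4 - 16*t**3 + 16*t**2 - 225*t + 225)) dt + ∫(-5*exp(2*t)) dt.
Step 2. Substitute u = t**2, turning ∫(-8*t*cos(3*t**2)) dt into ∫(-4*cos(3*u)) du: now ∫((4*t**4 - 15*t**3 + 95*t**2 - 169*t + 565)/(t**5 - t**4 - 16*t**3 + 16*t**2 - 225*t + 225)) dt + ∫(-5*exp(2*t)) dt + ∫(-4*cos(3*u)) du.
Step 3. Evaluate the standard form: now -4*sin(3*u)/3 + ∫((4*t**4 - 15*t**3 + 95*t**2 - 169*t + 565)/(t**5 - t**4 - 16*t**3 + 16*t**2 - 225*t + 225)) dt + ∫(-5*exp(2*t)) dt.
Step 4. Substitute back u = t**2: now -4*sin(3*t**2)/3 + ∫((4*t**4 - 15*t**3 + 95*t**2 - 169*t + 565)/(t**5 - t**4 - 16*t**3 + 16*t**2 - 225*t + 225)) dt + ∫(-5*exp(2*t)) dt.
Step 5. Decompose ∫((4*t**4 - 15*t**3 + 95*t**2 - 169*t + 565)/(t**5 - t**4 - 16*t**3 + 16*t**2 - 225*t + 225)) dt by partial fractions, (4*t**4 - 15*t**3 + 95*t**2 - 169*t + 565)/(t**5 - t**4 - 16*t**3 + 16*t**2 - 225*t + 225) = 1/(t**2 + 9) + 4/(t + 5) - 2/(t - 1) + 2/(t - 5): now -4*sin(3*t**2)/3 + ∫(2/(t - 5)) dt + ∫(-2/(t - 1)) dt + ∫(4/(t + 5)) dt + ∫(1/(t**2 + 9)) dt + ∫(-5*exp(2*t)) dt.
Step 6. Evaluate the standard form [assuming t > -5]: now 4*log(t + 5) - 4*sin(3*t**2)/3 + ∫(2/(t - 5)) dt + ∫(-2/(t - 1)) dt + ∫(1/(t**2 + 9)) dt + ∫(-5*exp(2*t)) dt.
Step 7. Evaluate the standard form [assuming t > 5]: now 2*log(t - 5) + 4*log(t + 5) - 4*sin(3*t**2)/3 + ∫(-2/(t - 1)) dt + ∫(1/(t**2 + 9)) dt + ∫(-5*exp(2*t)) dt.
Step 8. Evaluate the standard form [assuming t > 1]: now 2*log(t - 5) - 2*log(t - 1) + 4*log(t + 5) - 4*sin(3*t**2)/3 + ∫(1/(t**2 + 9)) dt + ∫(-5*exp(2*t)) dt.
Step 9. Evaluate the standard form: now 2*log(t - 5) - 2*log(t - 1) + 4*log(t + 5) - 4*sin(3*t**2)/3 + atan(t/3)/3 + ∫(-5*exp(2*t)) dt.
Step 10. Evaluate the standard form: now -5*exp(2*t)/2 + 2*log(t - 5) - 2*log(t - 1) + 4*log(t + 5) - 4*sin(3*t**2)/3 + atan(t/3)/3.
Answer: -5*exp(2*t)/2 + 2*log(t - 5) - 2*log(t - 1) + 4*log(t + 5) - 4*sin(3*t**2)/3 + atan(t/3)/3.


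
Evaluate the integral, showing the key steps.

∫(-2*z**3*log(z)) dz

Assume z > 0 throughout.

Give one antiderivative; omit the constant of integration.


Step 1. Integrate ∫(-2*z**3*log(z)) dz by parts with u = log(z), dv = (-2*z**3) dz, so v = -z**4/2 [assuming z > 0]: now -z**4*log(z)/2 + ∫(z**3/2) dz.
Step 2. Evaluate the standard form: now -z**4*log(z)/2 + z**4/8.
Answer: -z**4*log(z)/2 + z**4/8.


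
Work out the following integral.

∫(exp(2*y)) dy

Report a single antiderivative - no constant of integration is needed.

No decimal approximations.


Answer: exp(2*y)/2.


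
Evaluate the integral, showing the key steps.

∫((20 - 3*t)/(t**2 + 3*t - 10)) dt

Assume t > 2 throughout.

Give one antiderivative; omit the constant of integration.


Step 1. Decompose ∫((20 - 3*t)/(t**2 + 3*t - 10)) dt by partial fractions, (20 - 3*t)/(t**2 + 3*t - 10) = -5/(t + 5) + 2/(t - 2): now ∫(2/(t - 2)) dt + ∫(-5/(t + 5)) dt.
Step 2. Evaluate the standard form [assuming t > -5]: now -5*log(t + 5) + ∫(2/(t - 2)) dt.
Step 3. Evaluate the standard form [assuming t > 2]: now 2*log(t - 2) - 5*log(t + 5).
Answer: 2*log(t - 2) - 5*log(t + 5).


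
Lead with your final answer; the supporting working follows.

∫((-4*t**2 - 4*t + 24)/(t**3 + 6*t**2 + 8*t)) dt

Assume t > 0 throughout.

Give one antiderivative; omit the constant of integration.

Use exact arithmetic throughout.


The answer is 3*log(t) - 4*log(t + 2) - 3*log(t + 4).
Step 1. Decompose ∫((-4*t**2 - 4*t + 24)/(t**3 + 6*t**2 + 8*t)) dt by partial fractions, (-4*t**2 - 4*t + 24)/(t**3 + 6*t**2 + 8*t) = -3/(t + 4) - 4/(t + 2) + 3/t: now ∫(3/t) dt + ∫(-4/(t + 2)) dt + ∫(-3/(t + 4)) dt.
Step 2. Evaluate the standard form [assuming t > -4]: now -3*log(t + 4) + ∫(3/t) dt + ∫(-4/(t + 2)) dt.
Step 3. Evaluate the standard form [assuming t > -2]: now -4*log(t + 2) - 3*log(t + 4) + ∫(3/t) dt.
Step 4. Evaluate the standard form [assuming t > 0]: now 3*log(t) - 4*log(t + 2) - 3*log(t + 4).
Answer: 3*log(t) - 4*log(t + 2) - 3*log(t + 4).


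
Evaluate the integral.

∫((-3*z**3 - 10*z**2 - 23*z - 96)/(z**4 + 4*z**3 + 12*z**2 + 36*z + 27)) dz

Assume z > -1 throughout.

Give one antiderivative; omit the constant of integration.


Answer: -4*log(z + 1) + log(z + 3) + atan(z/3)/3.


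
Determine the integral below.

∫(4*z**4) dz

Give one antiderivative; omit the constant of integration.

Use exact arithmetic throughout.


Answer: 4*z**5/5.


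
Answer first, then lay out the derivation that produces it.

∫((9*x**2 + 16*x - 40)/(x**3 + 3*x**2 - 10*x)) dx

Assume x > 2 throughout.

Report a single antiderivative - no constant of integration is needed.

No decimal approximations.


The answer is 4*log(x) + 2*log(x - 2) + 3*log(x + 5).
Step 1. Decompose ∫((9*x**2 + 16*x - 40)/(x**3 + 3*x**2 - 10*x)) dx by partial fractions, (9*x**2 + 16*x - 40)/(x**3 + 3*x**2 - 10*x) = 3/(x + 5) + 2/(x - 2) + 4/x: now ∫(4/x) dx + ∫(2/(x - 2)) dx + ∫(3/(x + 5)) dx.
Step 2. Evaluate the standard form [assuming x > 2]: now 2*log(x - 2) + ∫(4/x) dx + ∫(3/(x + 5)) dx.
Step 3. Evaluate the standard form [assuming x > 0]: now 4*log(x) + 2*log(x - 2) + ∫(3/(x + 5)) dx.
Step 4. Evaluate the standard form [assuming x > -5]: now 4*log(x) + 2*log(x - 2) + 3*log(x + 5).
Answer: 4*log(x) + 2*log(x - 2) + 3*log(x + 5).


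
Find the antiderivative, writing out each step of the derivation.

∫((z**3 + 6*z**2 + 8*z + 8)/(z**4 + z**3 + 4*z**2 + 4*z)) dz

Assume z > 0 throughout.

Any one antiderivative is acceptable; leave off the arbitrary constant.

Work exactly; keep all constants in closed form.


Step 1. Decompose ∫((z**3 + 6*z**2 + 8*z + 8)/(z**4 + z**3 + 4*z**2 + 4*z)) dz by partial fractions, (z**3 + 6*z**2 + 8*z + 8)/(z**4 + z**3 + 4*z**2 + 4*z) = 4/(z**2 + 4) - 1/(z + 1) + 2/z: now ∫(2/z) dz + ∫(-1/(z + 1)) dz + ∫(4/(z**2 + 4)) dz.
Step 2. Evaluate the standard form [assuming z > 0]: now 2*log(z) + ∫(-1/(z + 1)) dz + ∫(4/(z**2 + 4)) dz.
Step 3. Evaluate the standard form [assuming z > -1]: now 2*log(z) - log(z + 1) + ∫(4/(z**2 + 4)) dz.
Step 4. Evaluate the standard form: now 2*log(z) - log(z + 1) + 2*atan(z/2).
Answer: 2*log(z) - log(z + 1) + 2*atan(z/2).


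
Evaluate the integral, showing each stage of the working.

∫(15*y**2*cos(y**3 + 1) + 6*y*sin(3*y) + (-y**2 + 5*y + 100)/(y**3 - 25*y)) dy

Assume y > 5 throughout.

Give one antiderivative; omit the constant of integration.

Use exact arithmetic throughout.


Step 1. Rewrite: now ∫(6*y*sin(3*y)) dy + ∫(15*y**2*cos(y**3 + 1)) dy + ∫((-y**2 + 5*y + 100)/(y**3 - 25*y)) dy.
Step 2. Integrate ∫(6*y*sin(3*y)) dy by parts with u = y, dv = (6*sin(3*y)) dy, so v = -2*cos(3*y): now -2*y*cos(3*y) + ∫(15*y**2*cos(y**3 + 1)) dy + ∫((-y**2 + 5*y + 100)/(y**3 - 25*y)) dy + ∫(2*cos(3*y)) dy.
Step 3. Evaluate the standard form: now -2*y*cos(3*y) + 2*sin(3*y)/3 + ∫(15*y**2*cos(y**3 + 1)) dy + ∫((-y**2 + 5*y + 100)/(y**3 - 25*y)) dy.
Step 4. Substitute u = y**3 + 1, turning ∫(15*y**2*cos(y**3 + 1)) dy into ∫(5*cos(u)) du: now -2*y*cos(3*y) + 2*sin(3*y)/3 + ∫((-y**2 + 5*y + 100)/(y**3 - 25*y)) dy + ∫(5*cos(u)) du.
Step 5. Evaluate the standard form: now -2*y*cos(3*y) + 5*sin(u) + 2*sin(3*y)/3 + ∫((-y**2 + 5*y + 100)/(y**3 - 25*y)) dy.
Step 6. Substitute back u = y**3 + 1: now -2*y*cos(3*y) + 2*sin(3*y)/3 + 5*sin(y**3 + 1) + ∫((-y**2 + 5*y + 100)/(y**3 - 25*y)) dy.
Step 7. Decompose ∫((-y**2 + 5*y + 100)/(y**3 - 25*y)) dy by partial fractions, (-y**2 + 5*y + 100)/(y**3 - 25*y) = 1/(y + 5) + 2/(y - 5) - 4/y: now -2*y*cos(3*y) + 2*sin(3*y)/3 + 5*sin(y**3 + 1) + ∫(-4/y) dy + ∫(2/(y - 5)) dy + ∫(1/(y + 5)) dy.
Step 8. Evaluate the standard form [assuming y > 0]: now -2*y*cos(3*y) - 4*log(y) + 2*sin(3*y)/3 + 5*sin(y**3 + 1) + ∫(2/(y - 5)) dy + ∫(1/(y + 5)) dy.
Step 9. Evaluate the standard form [assuming y > -5]: now -2*y*cos(3*y) - 4*log(y) + log(y + 5) + 2*sin(3*y)/3 + 5*sin(y**3 + 1) + ∫(2/(y - 5)) dy.
Step 10. Evaluate the standard form [assuming y > 5]: now -2*y*cos(3*y) - 4*log(y) + 2*log(y - 5) + log(y + 5) + 2*sin(3*y)/3 + 5*sin(y**3 + 1).
Answer: -2*y*cos(3*y) - 4*log(y) + 2*log(y - 5) + log(y + 5) + 2*sin(3*y)/3 + 5*sin(y**3 + 1).


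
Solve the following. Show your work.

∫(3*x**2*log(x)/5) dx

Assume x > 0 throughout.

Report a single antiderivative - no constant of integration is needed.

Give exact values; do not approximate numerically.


Step 1. Integrate ∫(3*x**2*log(x)/5) dx by parts with u = log(x), dv = (3*x**2/5) dx, so v = x**3/5 [assuming x > 0]: now x**3*log(x)/5 + ∫(-x**2/5) dx.
Step 2. Evaluate the standard form: now x**3*log(x)/5 - x**3/15.
Answer: x**3*log(x)/5 - x**3/15.


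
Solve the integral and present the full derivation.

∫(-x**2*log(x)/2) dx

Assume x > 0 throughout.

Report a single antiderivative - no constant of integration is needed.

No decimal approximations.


Step 1. Integrate ∫(-x**2*log(x)/2) dx by parts with u = log(x), dv = (-x**2/2) dx, so v = -x**3/6 [assuming x > 0]: now -x**3*log(x)/6 + ∫(x**2/6) dx.
Step 2. Evaluate the standard form: now -x**3*log(x)/6 + x**3/18.
Answer: -x**3*log(x)/6 + x**3/18.


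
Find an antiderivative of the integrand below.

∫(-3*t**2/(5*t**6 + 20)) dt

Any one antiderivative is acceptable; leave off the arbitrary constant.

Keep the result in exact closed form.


Answer: -atan(t**3/2)/10.


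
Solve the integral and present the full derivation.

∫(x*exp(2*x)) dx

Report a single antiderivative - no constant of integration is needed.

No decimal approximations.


Step 1. Integrate ∫(x*exp(2*x)) dx by parts with u = x, dv = (exp(2*x)) dx, so v = exp(2*x)/2: now x*exp(2*x)/2 + ∫(-exp(2*x)/2) dx.
Step 2. Evaluate the standard form: now x*exp(2*x)/2 - exp(2*x)/4.
Answer: x*exp(2*x)/2 - exp(2*x)/4.


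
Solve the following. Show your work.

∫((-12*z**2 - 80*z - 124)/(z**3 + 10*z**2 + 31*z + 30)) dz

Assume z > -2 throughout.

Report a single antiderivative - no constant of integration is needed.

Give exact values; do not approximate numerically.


Step 1. Decompose ∫((-12*z**2 - 80*z - 124)/(z**3 + 10*z**2 + 31*z + 30)) dz by partial fractions, (-12*z**2 - 80*z - 124)/(z**3 + 10*z**2 + 31*z + 30) = -4/(z + 5) - 4/(z + 3) - 4/(z + 2): now ∫(-4/(z + 2)) dz + ∫(-4/(z + 3)) dz + ∫(-4/(z + 5)) dz.
Step 2. Evaluate the standard form [assuming z > -5]: now -4*log(z + 5) + ∫(-4/(z + 2)) dz + ∫(-4/(z + 3)) dz.
Step 3. Evaluate the standard form [assuming z > -3]: now -4*log(z + 3) - 4*log(z + 5) + ∫(-4/(z + 2)) dz.
Step 4. Evaluate the standard form [assuming z > -2]: now -4*log(z + 2) - 4*log(z + 3) - 4*log(z + 5).
Answer: -4*log(z + 2) - 4*log(z + 3) - 4*log(z + 5).


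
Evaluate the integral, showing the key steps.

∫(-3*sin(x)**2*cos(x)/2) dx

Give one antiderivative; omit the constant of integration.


Step 1. Substitute u = sin(x), turning ∫(-3*sin(x)**2*cos(x)/2) dx into ∫(-3*u**2/2) du: now ∫(-3*u**2/2) du.
Step 2. Evaluate the standard form: now -u**3/2.
Step 3. Substitute back u = sin(x): now -sin(x)**3/2.
Answer: -sin(x)**3/2.


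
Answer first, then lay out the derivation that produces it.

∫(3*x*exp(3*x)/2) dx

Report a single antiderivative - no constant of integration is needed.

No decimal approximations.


The answer is x*exp(3*x)/2 - exp(3*x)/6.
Step 1. Integrate ∫(3*x*exp(3*x)/2) dx by parts with u = x, dv = (3*exp(3*x)/2) dx, so v = exp(3*x)/2: now x*exp(3*x)/2 + ∫(-exp(3*x)/2) dx.
Step 2. Evaluate the standard form: now x*exp(3*x)/2 - exp(3*x)/6.
Answer: x*exp(3*x)/2 - exp(3*x)/6.


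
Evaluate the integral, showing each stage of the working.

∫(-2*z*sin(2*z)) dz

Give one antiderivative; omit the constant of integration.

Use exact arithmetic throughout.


Step 1. Integrate ∫(-2*z*sin(2*z)) dz by parts with u = z, dv = (-2*sin(2*z)) dz, so v = cos(2*z): now z*cos(2*z) + ∫(-cos(2*z)) dz.
Step 2. Evaluate the standard form: now z*cos(2*z) - sin(2*z)/2.
Answer: z*cos(2*z) - sin(2*z)/2.


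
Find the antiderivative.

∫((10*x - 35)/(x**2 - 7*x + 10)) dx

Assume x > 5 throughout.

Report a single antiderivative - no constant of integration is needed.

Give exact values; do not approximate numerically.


Answer: 5*log(x - 5) + 5*log(x - 2).


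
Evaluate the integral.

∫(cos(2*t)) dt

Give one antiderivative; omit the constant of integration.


Answer: sin(2*t)/2.


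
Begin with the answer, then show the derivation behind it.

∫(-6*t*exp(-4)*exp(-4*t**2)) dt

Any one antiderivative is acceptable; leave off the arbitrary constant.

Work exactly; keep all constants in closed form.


The answer is 3*exp(-4*t**2 - 4)/4.
Step 1. Substitute u = t**2 + 1, turning ∫(-6*t*exp(-4)*exp(-4*t**2)) dt into ∫(-3*exp(-4*u)) du: now ∫(-3*exp(-4*u)) du.
Step 2. Evaluate the standard form: now 3*exp(-4*u)/4.
Step 3. Substitute back u = t**2 + 1: now 3*exp(-4*t**2 - 4)/4.
Answer: 3*exp(-4*t**2 - 4)/4.


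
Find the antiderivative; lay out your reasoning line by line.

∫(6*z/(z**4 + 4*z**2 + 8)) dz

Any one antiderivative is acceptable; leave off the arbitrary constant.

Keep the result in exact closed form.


Step 1. Substitute u = z**2 + 2, turning ∫(6*z/(z**4 + 4*z**2 + 8)) dz into ∫(3/(u**2 + 4)) du: now ∫(3/(u**2 + 4)) du.
Step 2. Evaluate the standard form: now 3*atan(u/2)/2.
Step 3. Substitute back u = z**2 + 2: now 3*atan(z**2/2 + 1)/2.
Answer: 3*atan(z**2/2 + 1)/2.


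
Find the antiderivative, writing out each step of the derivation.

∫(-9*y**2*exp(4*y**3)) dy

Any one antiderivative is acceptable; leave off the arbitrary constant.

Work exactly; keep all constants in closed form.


Step 1. Substitute u = y**3, turning ∫(-9*y**2*exp(4*y**3)) dy into ∫(-3*exp(4*u)) du: now ∫(-3*exp(4*u)) du.
Step 2. Evaluate the standard form: now -3*exp(4*u)/4.
Step 3. Substitute back u = y**3: now -3*exp(4*y**3)/4.
Answer: -3*exp(4*y**3)/4.


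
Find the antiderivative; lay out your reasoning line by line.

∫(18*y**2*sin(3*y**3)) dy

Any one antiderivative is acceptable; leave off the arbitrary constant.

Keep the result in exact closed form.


Step 1. Substitute u = y**3, turning ∫(18*y**2*sin(3*y**3)) dy into ∫(6*sin(3*u)) du: now ∫(6*sin(3*u)) du.
Step 2. Evaluate the standard form: now -2*cos(3*u).
Step 3. Substitute back u = y**3: now -2*cos(3*y**3).
Answer: -2*cos(3*y**3).


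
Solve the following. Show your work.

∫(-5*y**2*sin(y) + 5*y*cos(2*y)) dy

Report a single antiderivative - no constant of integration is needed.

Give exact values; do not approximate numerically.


Step 1. Rewrite: now ∫(5*y*cos(2*y)) dy + ∫(-5*y**2*sin(y)) dy.
Step 2. Integrate ∫(5*y*cos(2*y)) dy by parts with u = y, dv = (5*cos(2*y)) dy, so v = 5*sin(2*y)/2: now 5*y*sin(2*y)/2 + ∫(-5*y**2*sin(y)) dy + ∫(-5*sin(2*y)/2) dy.
Step 3. Evaluate the standard form: now 5*y*sin(2*y)/2 + 5*cos(2*y)/4 + ∫(-5*y**2*sin(y)) dy.
Step 4. Integrate ∫(-5*y**2*sin(y)) dy by parts with u = y**2, dv = (-5*sin(y)) dy, so v = 5*cos(y): now 5*y**2*cos(y) + 5*y*sin(2*y)/2 + 5*cos(2*y)/4 + ∫(-10*y*cos(y)) dy.
Step 5. Integrate ∫(-10*y*cos(y)) dy by parts with u = y, dv = (-10*cos(y)) dy, so v = -10*sin(y): now 5*y**2*cos(y) - 10*y*sin(y) + 5*y*sin(2*y)/2 + 5*cos(2*y)/4 + ∫(10*sin(y)) dy.
Step 6. Evaluate the standard form: now 5*y**2*cos(y) - 10*y*sin(y) + 5*y*sin(2*y)/2 - 10*cos(y) + 5*cos(2*y)/4.
Answer: 5*y**2*cos(y) - 10*y*sin(y) + 5*y*sin(2*y)/2 - 10*cos(y) + 5*cos(2*y)/4.


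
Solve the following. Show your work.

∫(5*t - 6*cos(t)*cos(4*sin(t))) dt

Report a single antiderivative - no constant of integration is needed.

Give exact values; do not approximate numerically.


Step 1. Rewrite: now ∫(5*t) dt + ∫(-6*cos(t)*cos(4*sin(t))) dt.
Step 2. Evaluate the standard form: now 5*t**2/2 + ∫(-6*cos(t)*cos(4*sin(t))) dt.
Step 3. Substitute u = sin(t), turning ∫(-6*cos(t)*cos(4*sin(t))) dt into ∫(-6*cos(4*u)) du: now 5*t**2/2 + ∫(-6*cos(4*u)) du.
Step 4. Evaluate the standard form: now 5*t**2/2 - 3*sin(4*u)/2.
Step 5. Substitute back u = sin(t): now 5*t**2/2 - 3*sin(4*sin(t))/2.
Answer: 5*t**2/2 - 3*sin(4*sin(t))/2.


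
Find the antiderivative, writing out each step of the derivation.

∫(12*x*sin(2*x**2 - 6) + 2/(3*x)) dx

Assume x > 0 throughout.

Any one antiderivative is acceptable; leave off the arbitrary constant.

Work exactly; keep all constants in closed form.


Step 1. Rewrite: now ∫(2/(3*x)) dx + ∫(12*x*sin(2*x**2 - 6)) dx.
Step 2. Evaluate the standard form [assuming x > 0]: now 2*log(x)/3 + ∫(12*x*sin(2*x**2 - 6)) dx.
Step 3. Substitute u = x**2 - 3, turning ∫(12*x*sin(2*x**2 - 6)) dx into ∫(6*sin(2*u)) du: now 2*log(x)/3 + ∫(6*sin(2*u)) du.
Step 4. Evaluate the standard form: now 2*log(x)/3 - 3*cos(2*u).
Step 5. Substitute back u = x**2 - 3: now 2*log(x)/3 - 3*cos(2*x**2 - 6).
Answer: 2*log(x)/3 - 3*cos(2*x**2 - 6).


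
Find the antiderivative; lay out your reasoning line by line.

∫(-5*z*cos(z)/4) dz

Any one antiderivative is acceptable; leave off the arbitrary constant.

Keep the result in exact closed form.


Step 1. Integrate ∫(-5*z*cos(z)/4) dz by parts with u = z, dv = (-5*cos(z)/4) dz, so v = -5*sin(z)/4: now -5*z*sin(z)/4 + ∫(5*sin(z)/4) dz.
Step 2. Evaluate the standard form: now -5*z*sin(z)/4 - 5*cos(z)/4.
Answer: -5*z*sin(z)/4 - 5*cos(z)/4.


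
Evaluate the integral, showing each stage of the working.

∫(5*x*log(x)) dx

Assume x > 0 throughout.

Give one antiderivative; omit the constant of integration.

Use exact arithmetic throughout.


Step 1. Integrate ∫(5*x*log(x)) dx by parts with u = log(x), dv = (5*x) dx, so v = 5*x**2/2 [assuming x > 0]: now 5*x**2*log(x)/2 + ∫(-5*x/2) dx.
Step 2. Evaluate the standard form: now 5*x**2*log(x)/2 - 5*x**2/4.
Answer: 5*x**2*log(x)/2 - 5*x**2/4.


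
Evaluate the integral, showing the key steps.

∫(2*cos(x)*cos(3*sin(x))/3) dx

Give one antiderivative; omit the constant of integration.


Step 1. Substitute u = sin(x), turning ∫(2*cos(x)*cos(3*sin(x))/3) dx into ∫(2*cos(3*u)/3) du: now ∫(2*cos(3*u)/3) du.
Step 2. Evaluate the standard form: now 2*sin(3*u)/9.
Step 3. Substitute back u = sin(x): now 2*sin(3*sin(x))/9.
Answer: 2*sin(3*sin(x))/9.


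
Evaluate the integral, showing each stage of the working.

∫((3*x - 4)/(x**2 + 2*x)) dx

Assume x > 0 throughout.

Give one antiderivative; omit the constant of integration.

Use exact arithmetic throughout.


Step 1. Decompose ∫((3*x - 4)/(x**2 + 2*x)) dx by partial fractions, (3*x - 4)/(x**2 + 2*x) = 5/(x + 2) - 2/x: now ∫(-2/x) dx + ∫(5/(x + 2)) dx.
Step 2. Evaluate the standard form [assuming x > -2]: now 5*log(x + 2) + ∫(-2/x) dx.
Step 3. Evaluate the standard form [assuming x > 0]: now -2*log(x) + 5*log(x + 2).
Answer: -2*log(x) + 5*log(x + 2).


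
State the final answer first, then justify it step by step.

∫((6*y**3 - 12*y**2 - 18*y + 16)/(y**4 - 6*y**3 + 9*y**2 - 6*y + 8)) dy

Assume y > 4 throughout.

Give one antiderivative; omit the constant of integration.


The answer is 4*log(y - 4) + 2*log(y - 2) + 4*atan(y).
Step 1. Decompose ∫((6*y**3 - 12*y**2 - 18*y + 16)/(y**4 - 6*y**3 + 9*y**2 - 6*y + 8)) dy by partial fractions, (6*y**3 - 12*y**2 - 18*y + 16)/(y**4 - 6*y**3 + 9*y**2 - 6*y + 8) = 4/(y**2 + 1) + 2/(y - 2) + 4/(y - 4): now ∫(4/(y - 4)) dy + ∫(2/(y - 2)) dy + ∫(4/(y**2 + 1)) dy.
Step 2. Evaluate the standard form [assuming y > 2]: now 2*log(y - 2) + ∫(4/(y - 4)) dy + ∫(4/(y**2 + 1)) dy.
Step 3. Evaluate the standard form [assuming y > 4]: now 4*log(y - 4) + 2*log(y - 2) + ∫(4/(y**2 + 1)) dy.
Step 4. Evaluate the standard form: now 4*log(y - 4) + 2*log(y - 2) + 4*atan(y).
Answer: 4*log(y - 4) + 2*log(y - 2) + 4*atan(y).


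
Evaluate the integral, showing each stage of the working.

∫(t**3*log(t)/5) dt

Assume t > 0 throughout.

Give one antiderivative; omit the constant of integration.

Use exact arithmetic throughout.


Step 1. Integrate ∫(t**3*log(t)/5) dt by parts with u = log(t), dv = (t**3/5) dt, so v = t**4/20 [assuming t > 0]: now t**4*log(t)/20 + ∫(-t**3/20) dt.
Step 2. Evaluate the standard form: now t**4*log(t)/20 - t**4/80.
Answer: t**4*log(t)/20 - t**4/80.


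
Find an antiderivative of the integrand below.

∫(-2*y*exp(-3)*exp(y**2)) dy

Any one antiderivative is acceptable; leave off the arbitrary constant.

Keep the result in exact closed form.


Answer: -exp(y**2 - 3).


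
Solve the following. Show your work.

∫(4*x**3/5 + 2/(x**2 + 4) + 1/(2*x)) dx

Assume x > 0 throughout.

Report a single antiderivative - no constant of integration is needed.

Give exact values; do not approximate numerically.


Step 1. Rewrite: now ∫(1/(2*x)) dx + ∫(4*x**3/5) dx + ∫(2/(x**2 + 4)) dx.
Step 2. Evaluate the standard form [assuming x > 0]: now log(x)/2 + ∫(4*x**3/5) dx + ∫(2/(x**2 + 4)) dx.
Step 3. Evaluate the standard form: now log(x)/2 + atan(x/2) + ∫(4*x**3/5) dx.
Step 4. Evaluate the standard form: now x**4/5 + log(x)/2 + atan(x/2).
Answer: x**4/5 + log(x)/2 + atan(x/2).


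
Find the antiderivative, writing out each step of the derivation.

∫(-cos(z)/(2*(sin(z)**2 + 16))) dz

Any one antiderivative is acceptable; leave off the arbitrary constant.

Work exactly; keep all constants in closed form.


Step 1. Substitute u = sin(z), turning ∫(-cos(z)/(2*(sin(z)**2 + 16))) dz into ∫(-1/(2*(u**2 + 16))) du: now ∫(-1/(2*(u**2 + 16))) du.
Step 2. Evaluate the standard form: now -atan(u/4)/8.
Step 3. Substitute back u = sin(z): now -atan(sin(z)/4)/8.
Answer: -atan(sin(z)/4)/8.


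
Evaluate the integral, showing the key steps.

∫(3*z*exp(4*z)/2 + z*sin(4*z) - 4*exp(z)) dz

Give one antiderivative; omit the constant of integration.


Step 1. Rewrite: now ∫(3*z*exp(4*z)/2) dz + ∫(z*sin(4*z)) dz + ∫(-4*exp(z)) dz.
Step 2. Evaluate the standard form: now -4*exp(z) + ∫(3*z*exp(4*z)/2) dz + ∫(z*sin(4*z)) dz.
Step 3. Integrate ∫(3*z*exp(4*z)/2) dz by parts with u = z, dv = (3*exp(4*z)/2) dz, so v = 3*exp(4*z)/8: now 3*z*exp(4*z)/8 - 4*exp(z) + ∫(z*sin(4*z)) dz + ∫(-3*exp(4*z)/8) dz.
Step 4. Evaluate the standard form: now 3*z*exp(4*z)/8 - 3*exp(4*z)/32 - 4*exp(z) + ∫(z*sin(4*z)) dz.
Step 5. Integrate ∫(z*sin(4*z)) dz by parts with u = z, dv = (sin(4*z)) dz, so v = -cos(4*z)/4: now 3*z*exp(4*z)/8 - z*cos(4*z)/4 - 3*exp(4*z)/32 - 4*exp(z) + ∫(cos(4*z)/4) dz.
Step 6. Evaluate the standard form: now 3*z*exp(4*z)/8 - z*cos(4*z)/4 - 3*exp(4*z)/32 - 4*exp(z) + sin(4*z)/16.
Answer: 3*z*exp(4*z)/8 - z*cos(4*z)/4 - 3*exp(4*z)/32 - 4*exp(z) + sin(4*z)/16.


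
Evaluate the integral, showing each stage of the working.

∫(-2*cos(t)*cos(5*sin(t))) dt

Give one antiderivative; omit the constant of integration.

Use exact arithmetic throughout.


Step 1. Substitute u = sin(t), turning ∫(-2*cos(t)*cos(5*sin(t))) dt into ∫(-2*cos(5*u)) du: now ∫(-2*cos(5*u)) du.
Step 2. Evaluate the standard form: now -2*sin(5*u)/5.
Step 3. Substitute back u = sin(t): now -2*sin(5*sin(t))/5.
Answer: -2*sin(5*sin(t))/5.


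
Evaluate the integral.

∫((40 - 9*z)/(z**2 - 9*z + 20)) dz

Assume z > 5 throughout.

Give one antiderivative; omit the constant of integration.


Answer: -5*log(z - 5) - 4*log(z - 4).


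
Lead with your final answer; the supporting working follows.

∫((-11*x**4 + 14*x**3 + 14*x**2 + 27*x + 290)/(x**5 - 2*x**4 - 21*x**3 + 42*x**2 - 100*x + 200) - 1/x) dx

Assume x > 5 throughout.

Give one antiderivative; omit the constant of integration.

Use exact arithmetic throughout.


The answer is -log(x) - 5*log(x - 5) - 2*log(x - 2) - 4*log(x + 5) + atan(x/2)/2.
Step 1. Rewrite: now ∫(-1/x) dx + ∫((-11*x**4 + 14*x**3 + 14*x**2 + 27*x + 290)/(x**5 - 2*x**4 - 21*x**3 + 42*x**2 - 100*x + 200)) dx.
Step 2. Decompose ∫((-11*x**4 + 14*x**3 + 14*x**2 + 27*x + 290)/(x**5 - 2*x**4 - 21*x**3 + 42*x**2 - 100*x + 200)) dx by partial fractions, (-11*x**4 + 14*x**3 + 14*x**2 + 27*x + 290)/(x**5 - 2*x**4 - 21*x**3 + 42*x**2 - 100*x + 200) = 1/(x**2 + 4) - 4/(x + 5) - 2/(x - 2) - 5/(x - 5): now ∫(-1/x) dx + ∫(-5/(x - 5)) dx + ∫(-2/(x - 2)) dx + ∫(-4/(x + 5)) dx + ∫(1/(x**2 + 4)) dx.
Step 3. Evaluate the standard form [assuming x > -5]: now -4*log(x + 5) + ∫(-1/x) dx + ∫(-5/(x - 5)) dx + ∫(-2/(x - 2)) dx + ∫(1/(x**2 + 4)) dx.
Step 4. Evaluate the standard form [assuming x > 5]: now -5*log(x - 5) - 4*log(x + 5) + ∫(-1/x) dx + ∫(-2/(x - 2)) dx + ∫(1/(x**2 + 4)) dx.
Step 5. Evaluate the standard form [assuming x > 2]: now -5*log(x - 5) - 2*log(x - 2) - 4*log(x + 5) + ∫(-1/x) dx + ∫(1/(x**2 + 4)) dx.
Step 6. Evaluate the standard form: now -5*log(x - 5) - 2*log(x - 2) - 4*log(x + 5) + atan(x/2)/2 + ∫(-1/x) dx.
Step 7. Evaluate the standard form [assuming x > 0]: now -log(x) - 5*log(x - 5) - 2*log(x - 2) - 4*log(x + 5) + atan(x/2)/2.
Answer: -log(x) - 5*log(x - 5) - 2*log(x - 2) - 4*log(x + 5) + atan(x/2)/2.
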